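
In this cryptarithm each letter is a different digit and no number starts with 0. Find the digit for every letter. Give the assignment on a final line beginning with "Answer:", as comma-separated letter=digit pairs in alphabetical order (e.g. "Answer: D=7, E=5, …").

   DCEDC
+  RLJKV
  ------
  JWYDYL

Step 1. [col 1: C + V ≡ L (mod 10)] no forcing yet in column 1 (carry-in 0); C=7 is free and consistent — try it ⇒ C=7.
Step 2. [col 1: C + V ≡ L (mod 10)] L=6 is one option consistent with column 1 (C + V ≡ L (mod 10), carry-in 0) — take it. So L=6.
Step 3. [J] the sum has 6 digits but both addends have 5; that extra leading digit J is the final carry, namely 1 ⇒ J=1.
Step 4. [col 1: C + V ≡ L (mod 10)] in column 1 we have C+V≡L with carry-in 0; given C=7, L=6 and digits 1,6,7 already taken and all letters distinct, that pins V to 9, so V=9.
Step 5. [col 2: D + K ≡ Y (mod 10)] Y=3 is one option consistent with column 2 (D + K ≡ Y (mod 10), carry-in 1) — take it ⇒ Y=3.
Step 6. [col 2: D + K ≡ Y (mod 10)] several values work for D in column 2 (D + K ≡ Y (mod 10), carry-in 1); try D=4. So D=4.
Step 7. [col 2: D + K ≡ Y (mod 10)] from column 2 (D=4, Y=3, carry-in 1, digits 1,3,4,6,7,9 already taken and all letters distinct): K must equal 8. So K=8.
Step 8. [col 3: E + J ≡ D (mod 10)] from column 3 (J=1, D=4, carry-in 1, digits 1,3,4,6,7,8,9 already taken and all letters distinct): E must equal 2. So E=2.
Step 9. [col 5: D + R ≡ W (mod 10)] column 5 (D + R ≡ W (mod 10), carry-in 1) doesn't pin R yet; pick R=5 and continue ⇒ R=5.
Step 10. [col 5: D + R ≡ W (mod 10)] column 5: given D=4, R=5, carry-in 1, and digits 1,2,3,4,5,6,7,8,9 already taken and all letters distinct, D+R≡W (mod 10) forces W=0. So W=0.

Answer: C=7, D=4, E=2, J=1, K=8, L=6, R=5, V=9, W=0, Y=3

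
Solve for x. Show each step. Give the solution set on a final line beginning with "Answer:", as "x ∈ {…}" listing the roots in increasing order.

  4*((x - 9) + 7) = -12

Step 1. [4*((x - 9) + 7) = -12] 4·(inner) — divide through by 4 ⇒ div: (x - 9) + 7 = -3.
Step 2. [(x - 9) + 7 = -3] peel the +7: subtract 7 from each side, so sub: x - 9 = -10.
Step 3. [x - 9 = -10] peel the -9: add 9 from each side, so sub: x = -1.

Answer: x ∈ {-1}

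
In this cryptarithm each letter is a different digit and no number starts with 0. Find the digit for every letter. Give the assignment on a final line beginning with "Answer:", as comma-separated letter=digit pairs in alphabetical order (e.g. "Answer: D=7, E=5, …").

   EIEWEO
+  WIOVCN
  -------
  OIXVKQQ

Step 1. [col 1: O + N ≡ Q (mod 10)] several values work for N in column 1 (O + N ≡ Q (mod 10), carry-in 0); try N=6. So N=6.
Step 2. [col 1: O + N ≡ Q (mod 10)] no forcing yet in column 1 (carry-in 0); Q=7 is free and consistent — try it, so Q=7.
Step 3. [col 1: O + N ≡ Q (mod 10)] column 1: given N=6, Q=7, carry-in 0, and digits 6,7 already taken and all letters distinct, O+N≡Q (mod 10) forces O=1 ⇒ O=1.
Step 4. [col 2: E + C ≡ Q (mod 10)] no forcing yet in column 2 (carry-in 0); E=9 is free and consistent — try it. So E=9.
Step 5. [col 2: E + C ≡ Q (mod 10)] column 2 reads E+C+carry(0)=Q with E=9, Q=7; with digits 1,6,7,9 already taken and all letters distinct, the only value for C is 8 ⇒ C=8.
Step 6. [col 3: W + V ≡ K (mod 10)] several values work for V in column 3 (W + V ≡ K (mod 10), carry-in 1); try V=0. So V=0.
Step 7. [col 3: W + V ≡ K (mod 10)] no forcing yet in column 3 (carry-in 1); W=3 is free and consistent — try it ⇒ W=3.
Step 8. [col 3: W + V ≡ K (mod 10)] column 3 reads W+V+carry(1)=K with W=3, V=0; with digits 0,1,3,6,7,8,9 already taken and all letters distinct, the only value for K is 4 ⇒ K=4.
Step 9. [col 5: I + I ≡ X (mod 10)] column 5 reads I+I+carry(1)=X with nothing yet; with digits 0,1,3,4,6,7,8,9 already taken and all letters distinct, the only value for X is 5 ⇒ X=5.
Step 10. [col 5: I + I ≡ X (mod 10)] column 5: given X=5, carry-in 1, and digits 0,1,3,4,5,6,7,8,9 already taken and all letters distinct, I+I≡X (mod 10) forces I=2, so I=2.

Answer: C=8, E=9, I=2, K=4, N=6, O=1, Q=7, V=0, W=3, X=5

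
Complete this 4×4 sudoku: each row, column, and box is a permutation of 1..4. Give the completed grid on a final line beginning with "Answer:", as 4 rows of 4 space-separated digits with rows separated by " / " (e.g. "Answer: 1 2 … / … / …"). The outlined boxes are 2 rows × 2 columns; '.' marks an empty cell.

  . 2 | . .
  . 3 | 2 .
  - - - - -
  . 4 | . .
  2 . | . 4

Step 1. [r4c3∈{1,3}] row 4 places 3 nowhere but r4c3 ⇒ r4c3=3.
Step 2. [r2c4∈{1}] only 1 remains possible at r2c4. So r2c4=1.
Step 3. [r1c1∈{1,4}] row 1 places 1 nowhere but r1c1. So r1c1=1.
Step 4. [r1c3∈{4}] r1c3's peers cover all but 4, so r1c3=4.
Step 5. [r3c3∈{1}] nothing but 1 survives at r3c3, so r3c3=1.
Step 6. [r2c1∈{4}] nothing but 4 survives at r2c1 ⇒ r2c1=4.
Step 7. [r1c4∈{3}] r1c4 has the single candidate 3 ⇒ r1c4=3.
Step 8. [r3c1∈{3}] r3c1 is down to just 3 ⇒ r3c1=3.
Step 9. [r3c4∈{2}] r3c4 has the single candidate 2, so r3c4=2.
Step 10. [r4c2∈{1}] r4c2 has the single candidate 1 ⇒ r4c2=1.

Answer: 1 2 4 3 / 4 3 2 1 / 3 4 1 2 / 2 1 3 4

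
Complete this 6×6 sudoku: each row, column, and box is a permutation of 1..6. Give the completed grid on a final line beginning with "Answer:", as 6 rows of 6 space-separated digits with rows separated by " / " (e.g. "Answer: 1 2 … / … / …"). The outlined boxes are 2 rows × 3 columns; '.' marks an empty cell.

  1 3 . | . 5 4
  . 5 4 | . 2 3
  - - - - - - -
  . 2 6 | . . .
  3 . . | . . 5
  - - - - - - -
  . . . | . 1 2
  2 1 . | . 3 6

Step 1. [r3c5∈{4}] r3c5 is down to just 4, so r3c5=4.
Step 2. [r5c1∈{4,5,6}] col 1 places 4 nowhere but r5c1, so r5c1=4.
Step 3. [r2c4∈{1,6}] across row 2, 1 lands solely at r2c4 ⇒ r2c4=1.
Step 4. [r6c3∈{5}] only 5 remains possible at r6c3. So r6c3=5.
Step 5. [r4c5∈{6}] nothing but 6 survives at r4c5. So r4c5=6.
Step 6. [r5c4∈{5}] r5c4 is down to just 5, so r5c4=5.
Step 7. [r4c3∈{1}] r4c3 is down to just 1. So r4c3=1.
Step 8. [r4c4∈{2}] only 2 remains possible at r4c4. So r4c4=2.
Step 9. [r4c2∈{4}] nothing but 4 survives at r4c2, so r4c2=4.
Step 10. [r5c2∈{6}] only 6 remains possible at r5c2 ⇒ r5c2=6.
Step 11. [r5c3∈{3}] only 3 remains possible at r5c3, so r5c3=3.
Step 12. [r1c3∈{2}] nothing but 2 survives at r1c3 ⇒ r1c3=2.
Step 13. [r6c4∈{4}] nothing but 4 survives at r6c4. So r6c4=4.
Step 14. [r2c1∈{6}] only 6 remains possible at r2c1, so r2c1=6.
Step 15. [r3c4∈{3}] r3c4 is down to just 3 ⇒ r3c4=3.
Step 16. [r3c1∈{5}] r3c1 has the single candidate 5 ⇒ r3c1=5.
Step 17. [r1c4∈{6}] r1c4 is down to just 6, so r1c4=6.
Step 18. [r3c6∈{1}] r3c6 has the single candidate 1. So r3c6=1.

Answer: 1 3 2 6 5 4 / 6 5 4 1 2 3 / 5 2 6 3 4 1 / 3 4 1 2 6 5 / 4 6 3 5 1 2 / 2 1 5 4 3 6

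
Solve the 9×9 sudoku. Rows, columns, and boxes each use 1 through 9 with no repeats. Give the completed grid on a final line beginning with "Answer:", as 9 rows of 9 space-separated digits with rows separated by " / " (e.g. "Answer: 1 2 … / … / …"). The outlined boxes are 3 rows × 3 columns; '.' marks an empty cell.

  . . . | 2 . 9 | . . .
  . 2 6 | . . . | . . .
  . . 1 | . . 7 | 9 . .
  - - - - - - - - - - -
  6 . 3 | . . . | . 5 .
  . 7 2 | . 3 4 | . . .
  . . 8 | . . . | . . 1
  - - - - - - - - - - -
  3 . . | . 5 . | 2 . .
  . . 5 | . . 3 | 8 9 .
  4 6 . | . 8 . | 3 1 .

Step 1. [r6c8∈{2,3,4,6,7}] r6c8 is the only open cell in row 6 admitting 3, so r6c8=3.
Step 2. [r1c3∈{4,7}] r1c3 is the only open cell in col 3 admitting 4 ⇒ r1c3=4.
Step 3. [r4c9∈{2,4,7,8,9}] r4c9 is the only open cell in box 6 admitting 2. So r4c9=2.
Step 4. [r5c7∈{6}] only 6 remains possible at r5c7 ⇒ r5c7=6.
Step 5. [r8c2∈{1}] nothing but 1 survives at r8c2, so r8c2=1.
Step 6. [r2c1∈{5,7,8,9}] row 2 places 9 nowhere but r2c1. So r2c1=9.
Step 7. [r1c1∈{5,7,8}] 7 has one home in box 1: r1c1. So r1c1=7.
Step 8. [r3c1∈{5,8}] across col 1, 8 lands solely at r3c1 ⇒ r3c1=8.
Step 9. [r9c9∈{5,7}] across row 9, 5 lands solely at r9c9. So r9c9=5.
Step 10. [r6c1∈{5}] only 5 remains possible at r6c1, so r6c1=5.
Step 11. [r2c6∈{1,5,8}] col 6 places 5 nowhere but r2c6, so r2c6=5.
Step 12. [r2c4∈{1,3,4,8}] in box 2, 8 fits only at r2c4 ⇒ r2c4=8.
Step 13. [r2c9∈{3,4,7}] 3 has one home in row 2: r2c9, so r2c9=3.
Step 14. [r3c4∈{3,4,6}] r3c4 is the only open cell in col 4 admitting 3 ⇒ r3c4=3.
Step 15. [r1c7∈{1,5}] r1c7 is the only open cell in col 7 admitting 5 ⇒ r1c7=5.
Step 16. [r1c5∈{1,6}] in row 1, 1 fits only at r1c5, so r1c5=1.
Step 17. [r3c5∈{4,6}] across box 2, 6 lands solely at r3c5, so r3c5=6.
Step 18. [r3c9∈{4}] r3c9 is down to just 4, so r3c9=4.
Step 19. [r7c8∈{4,6,7}] r7c8 is the only open cell in col 8 admitting 4. So r7c8=4.
Step 20. [r8c4∈{4,6,7}] col 4 places 4 nowhere but r8c4, so r8c4=4.
Step 21. [r8c9∈{6,7}] 6 has one home in row 8: r8c9. So r8c9=6.
Step 22. [r8c5∈{2,7}] across row 8, 7 lands solely at r8c5, so r8c5=7.
Step 23. [r4c5∈{9}] only 9 remains possible at r4c5 ⇒ r4c5=9.
Step 24. [r6c2∈{4,9}] r6c2 is the only open cell in row 6 admitting 9. So r6c2=9.
Step 25. [r1c9∈{8}] r1c9 is down to just 8, so r1c9=8.
Step 26. [r6c7∈{4,7}] row 6 places 4 nowhere but r6c7, so r6c7=4.
Step 27. [r4c7∈{7}] r4c7 has the single candidate 7, so r4c7=7.
Step 28. [r4c4∈{1}] r4c4's peers cover all but 1 ⇒ r4c4=1.
Step 29. [r9c4∈{9}] only 9 remains possible at r9c4 ⇒ r9c4=9.
Step 30. [r7c4∈{6}] r7c4 has the single candidate 6. So r7c4=6.
Step 31. [r9c6∈{2}] r9c6's peers cover all but 2 ⇒ r9c6=2.
Step 32. [r7c9∈{7}] nothing but 7 survives at r7c9. So r7c9=7.
Step 33. [r3c2∈{5}] r3c2 is down to just 5, so r3c2=5.
Step 34. [r4c2∈{4}] r4c2 is down to just 4 ⇒ r4c2=4.
Step 35. [r5c4∈{5}] only 5 remains possible at r5c4. So r5c4=5.
Step 36. [r1c8∈{6}] only 6 remains possible at r1c8 ⇒ r1c8=6.
Step 37. [r3c8∈{2}] r3c8 has the single candidate 2. So r3c8=2.
Step 38. [r2c8∈{7}] r2c8 has the single candidate 7 ⇒ r2c8=7.
Step 39. [r7c2∈{8}] r7c2 is down to just 8. So r7c2=8.
Step 40. [r5c8∈{8}] only 8 remains possible at r5c8, so r5c8=8.
Step 41. [r6c5∈{2}] nothing but 2 survives at r6c5 ⇒ r6c5=2.
Step 42. [r6c6∈{6}] r6c6 has the single candidate 6 ⇒ r6c6=6.
Step 43. [r2c7∈{1}] only 1 remains possible at r2c7, so r2c7=1.
Step 44. [r1c2∈{3}] r1c2's peers cover all but 3 ⇒ r1c2=3.
Step 45. [r7c3∈{9}] r7c3 has the single candidate 9. So r7c3=9.
Step 46. [r5c1∈{1}] nothing but 1 survives at r5c1. So r5c1=1.
Step 47. [r8c1∈{2}] r8c1 is down to just 2, so r8c1=2.
Step 48. [r5c9∈{9}] nothing but 9 survives at r5c9 ⇒ r5c9=9.
Step 49. [r4c6∈{8}] nothing but 8 survives at r4c6, so r4c6=8.
Step 50. [r9c3∈{7}] r9c3 is down to just 7. So r9c3=7.
Step 51. [r2c5∈{4}] nothing but 4 survives at r2c5 ⇒ r2c5=4.
Step 52. [r7c6∈{1}] only 1 remains possible at r7c6 ⇒ r7c6=1.
Step 53. [r6c4∈{7}] r6c4 has the single candidate 7 ⇒ r6c4=7.

Answer: 7 3 4 2 1 9 5 6 8 / 9 2 6 8 4 5 1 7 3 / 8 5 1 3 6 7 9 2 4 / 6 4 3 1 9 8 7 5 2 / 1 7 2 5 3 4 6 8 9 / 5 9 8 7 2 6 4 3 1 / 3 8 9 6 5 1 2 4 7 / 2 1 5 4 7 3 8 9 6 / 4 6 7 9 8 2 3 1 5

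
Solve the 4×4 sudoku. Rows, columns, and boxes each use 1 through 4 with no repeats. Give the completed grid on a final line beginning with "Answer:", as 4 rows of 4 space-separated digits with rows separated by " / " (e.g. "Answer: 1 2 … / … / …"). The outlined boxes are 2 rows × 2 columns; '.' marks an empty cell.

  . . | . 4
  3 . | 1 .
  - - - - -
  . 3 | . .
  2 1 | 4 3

Step 1. [r2c4∈{2}] only 2 remains possible at r2c4 ⇒ r2c4=2.
Step 2. [r2c2∈{4}] r2c2 has the single candidate 4, so r2c2=4.
Step 3. [r1c1∈{1}] r1c1 is down to just 1 ⇒ r1c1=1.
Step 4. [r3c1∈{4}] r3c1 has the single candidate 4 ⇒ r3c1=4.
Step 5. [r3c4∈{1}] r3c4's peers cover all but 1. So r3c4=1.
Step 6. [r1c2∈{2}] nothing but 2 survives at r1c2 ⇒ r1c2=2.
Step 7. [r3c3∈{2}] r3c3 is down to just 2 ⇒ r3c3=2.
Step 8. [r1c3∈{3}] r1c3 is down to just 3, so r1c3=3.

Answer: 1 2 3 4 / 3 4 1 2 / 4 3 2 1 / 2 1 4 3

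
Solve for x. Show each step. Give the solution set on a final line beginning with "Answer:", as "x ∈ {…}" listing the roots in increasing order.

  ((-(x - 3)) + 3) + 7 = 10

Step 1. [((-(x - 3)) + 3) + 7 = 10] 7 comes off first (subtract 7) ⇒ sub: (-(x - 3)) + 3 = 3.
Step 2. [(-(x - 3)) + 3 = 3] peel the +3: subtract 3 from each side ⇒ sub: -(x - 3) = 0.
Step 3. [-(x - 3) = 0] LHS negated; negate both sides. So neg: x - 3 = 0.
Step 4. [x - 3 = 0] -3 is outermost — add 3 both sides. So sub: x = 3.

Answer: x ∈ {3}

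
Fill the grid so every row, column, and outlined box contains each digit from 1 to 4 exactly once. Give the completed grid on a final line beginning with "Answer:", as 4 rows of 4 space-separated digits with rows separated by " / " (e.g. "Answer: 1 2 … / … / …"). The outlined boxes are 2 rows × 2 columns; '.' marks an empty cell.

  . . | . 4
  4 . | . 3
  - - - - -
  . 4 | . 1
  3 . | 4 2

Step 1. [r1c1∈{1,2}] across col 1, 1 lands solely at r1c1. So r1c1=1.
Step 2. [r2c2∈{2}] only 2 remains possible at r2c2. So r2c2=2.
Step 3. [r2c3∈{1}] only 1 remains possible at r2c3. So r2c3=1.
Step 4. [r3c1∈{2}] r3c1 is down to just 2, so r3c1=2.
Step 5. [r1c2∈{3}] r1c2 is down to just 3. So r1c2=3.
Step 6. [r3c3∈{3}] nothing but 3 survives at r3c3, so r3c3=3.
Step 7. [r1c3∈{2}] r1c3 has the single candidate 2. So r1c3=2.
Step 8. [r4c2∈{1}] r4c2's peers cover all but 1. So r4c2=1.

Answer: 1 3 2 4 / 4 2 1 3 / 2 4 3 1 / 3 1 4 2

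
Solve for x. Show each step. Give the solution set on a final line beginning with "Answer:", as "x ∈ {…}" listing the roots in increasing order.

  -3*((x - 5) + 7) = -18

Step 1. [-3*((x - 5) + 7) = -18] -3·(inner) — divide through by -3, so div: (x - 5) + 7 = 6.
Step 2. [(x - 5) + 7 = 6] subtract 7: x sits inside (… + 7), so sub: x - 5 = -1.
Step 3. [x - 5 = -1] peel the -5: add 5 from each side ⇒ sub: x = 4.

Answer: x ∈ {4}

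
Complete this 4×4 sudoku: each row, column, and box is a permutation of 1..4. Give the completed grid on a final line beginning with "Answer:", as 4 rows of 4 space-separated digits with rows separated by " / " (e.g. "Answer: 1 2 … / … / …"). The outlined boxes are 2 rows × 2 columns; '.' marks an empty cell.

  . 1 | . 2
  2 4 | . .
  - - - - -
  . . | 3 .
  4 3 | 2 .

Step 1. [r4c4∈{1}] r4c4's peers cover all but 1. So r4c4=1.
Step 2. [r1c1∈{3}] r1c1 is down to just 3 ⇒ r1c1=3.
Step 3. [r3c2∈{2}] only 2 remains possible at r3c2 ⇒ r3c2=2.
Step 4. [r2c3∈{1}] only 1 remains possible at r2c3, so r2c3=1.
Step 5. [r3c1∈{1}] r3c1's peers cover all but 1, so r3c1=1.
Step 6. [r1c3∈{4}] nothing but 4 survives at r1c3 ⇒ r1c3=4.
Step 7. [r3c4∈{4}] nothing but 4 survives at r3c4 ⇒ r3c4=4.
Step 8. [r2c4∈{3}] r2c4 is down to just 3 ⇒ r2c4=3.

Answer: 3 1 4 2 / 2 4 1 3 / 1 2 3 4 / 4 3 2 1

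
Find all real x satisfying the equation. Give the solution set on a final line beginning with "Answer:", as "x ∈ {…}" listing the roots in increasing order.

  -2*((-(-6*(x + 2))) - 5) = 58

Step 1. [-2*((-(-6*(x + 2))) - 5) = 58] leading coefficient -2: divide by -2 ⇒ div: (-(-6*(x + 2))) - 5 = -29.
Step 2. [(-(-6*(x + 2))) - 5 = -29] 5 comes off first (add 5), so sub: -(-6*(x + 2)) = -24.
Step 3. [-(-6*(x + 2)) = -24] flip signs both sides ⇒ neg: -6*(x + 2) = 24.
Step 4. [-6*(x + 2) = 24] leading coefficient -6: divide by -6, so div: x + 2 = -4.
Step 5. [x + 2 = -4] the outer +2 inverts by subtracting 2. So sub: x = -6.

Answer: x ∈ {-6}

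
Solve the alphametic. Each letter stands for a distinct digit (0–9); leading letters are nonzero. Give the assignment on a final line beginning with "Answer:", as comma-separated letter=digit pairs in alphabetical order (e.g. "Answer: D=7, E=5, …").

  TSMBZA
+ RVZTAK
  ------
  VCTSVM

Step 1. [col 1: A + K ≡ M (mod 10)] no forcing yet in column 1 (carry-in 0); A=8 is free and consistent — try it ⇒ A=8.
Step 2. [col 1: A + K ≡ M (mod 10)] no forcing yet in column 1 (carry-in 0); K=6 is free and consistent — try it. So K=6.
Step 3. [col 1: A + K ≡ M (mod 10)] column 1 reads A+K+carry(0)=M with A=8, K=6; with digits 6,8 already taken and all letters distinct, the only value for M is 4, so M=4.
Step 4. [col 2: Z + A ≡ V (mod 10)] V=9 is one option consistent with column 2 (Z + A ≡ V (mod 10), carry-in 1) — take it ⇒ V=9.
Step 5. [col 2: Z + A ≡ V (mod 10)] column 2 reads Z+A+carry(1)=V with A=8, V=9; with digits 4,6,8,9 already taken and all letters distinct, the only value for Z is 0, so Z=0.
Step 6. [col 3: B + T ≡ S (mod 10)] several values work for T in column 3 (B + T ≡ S (mod 10), carry-in 0); try T=5, so T=5.
Step 7. [col 3: B + T ≡ S (mod 10)] column 3 (B + T ≡ S (mod 10), carry-in 0) doesn't pin S yet; pick S=2 and continue. So S=2.
Step 8. [col 3: B + T ≡ S (mod 10)] in column 3 we have B+T≡S with carry-in 0; given T=5, S=2 and digits 0,2,4,5,6,8,9 already taken and all letters distinct, that pins B to 7, so B=7.
Step 9. [col 5: S + V ≡ C (mod 10)] column 5 reads S+V+carry(0)=C with S=2, V=9; with digits 0,2,4,5,6,7,8,9 already taken and all letters distinct, the only value for C is 1 ⇒ C=1.
Step 10. [col 6: T + R ≡ V (mod 10)] column 6 reads T+R+carry(1)=V with T=5, V=9; with digits 0,1,2,4,5,6,7,8,9 already taken and all letters distinct, the only value for R is 3, so R=3.

Answer: A=8, B=7, C=1, K=6, M=4, R=3, S=2, T=5, V=9, Z=0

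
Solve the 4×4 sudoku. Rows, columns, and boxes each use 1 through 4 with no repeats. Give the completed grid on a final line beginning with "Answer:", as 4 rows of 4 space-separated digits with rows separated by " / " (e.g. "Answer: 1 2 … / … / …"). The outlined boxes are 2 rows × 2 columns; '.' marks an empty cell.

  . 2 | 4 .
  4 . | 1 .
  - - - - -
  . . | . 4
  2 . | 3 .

Step 1. [r2c2∈{3}] nothing but 3 survives at r2c2 ⇒ r2c2=3.
Step 2. [r3c2∈{1}] r3c2's peers cover all but 1. So r3c2=1.
Step 3. [r2c4∈{2}] r2c4's peers cover all but 2. So r2c4=2.
Step 4. [r4c2∈{4}] r4c2's peers cover all but 4. So r4c2=4.
Step 5. [r3c1∈{3}] only 3 remains possible at r3c1 ⇒ r3c1=3.
Step 6. [r4c4∈{1}] nothing but 1 survives at r4c4, so r4c4=1.
Step 7. [r3c3∈{2}] r3c3 is down to just 2, so r3c3=2.
Step 8. [r1c1∈{1}] only 1 remains possible at r1c1. So r1c1=1.
Step 9. [r1c4∈{3}] only 3 remains possible at r1c4, so r1c4=3.

Answer: 1 2 4 3 / 4 3 1 2 / 3 1 2 4 / 2 4 3 1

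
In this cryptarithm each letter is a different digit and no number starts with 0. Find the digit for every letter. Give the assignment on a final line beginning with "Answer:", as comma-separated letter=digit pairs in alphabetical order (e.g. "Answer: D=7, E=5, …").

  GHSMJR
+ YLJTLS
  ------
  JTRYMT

Step 1. [col 1: R + S ≡ T (mod 10)] R=3 is one option consistent with column 1 (R + S ≡ T (mod 10), carry-in 0) — take it. So R=3.
Step 2. [col 1: R + S ≡ T (mod 10)] S=4 is one option consistent with column 1 (R + S ≡ T (mod 10), carry-in 0) — take it ⇒ S=4.
Step 3. [col 1: R + S ≡ T (mod 10)] column 1 reads R+S+carry(0)=T with R=3, S=4; with digits 3,4 already taken and all letters distinct, the only value for T is 7. So T=7.
Step 4. [col 2: J + L ≡ M (mod 10)] L=1 is one option consistent with column 2 (J + L ≡ M (mod 10), carry-in 0) — take it, so L=1.
Step 5. [col 2: J + L ≡ M (mod 10)] column 2 (J + L ≡ M (mod 10), carry-in 0) doesn't pin J yet; pick J=8 and continue ⇒ J=8.
Step 6. [col 2: J + L ≡ M (mod 10)] column 2: given J=8, L=1, carry-in 0, and digits 1,3,4,7,8 already taken and all letters distinct, J+L≡M (mod 10) forces M=9 ⇒ M=9.
Step 7. [col 3: M + T ≡ Y (mod 10)] in column 3 we have M+T≡Y with carry-in 0; given M=9, T=7 and digits 1,3,4,7,8,9 already taken and all letters distinct, that pins Y to 6 ⇒ Y=6.
Step 8. [col 5: H + L ≡ T (mod 10)] from column 5 (L=1, T=7, carry-in 1, digits 1,3,4,6,7,8,9 already taken and all letters distinct): H must equal 5. So H=5.
Step 9. [col 6: G + Y ≡ J (mod 10)] from column 6 (Y=6, J=8, carry-in 0, digits 1,3,4,5,6,7,8,9 already taken and all letters distinct): G must equal 2. So G=2.

Answer: G=2, H=5, J=8, L=1, M=9, R=3, S=4, T=7, Y=6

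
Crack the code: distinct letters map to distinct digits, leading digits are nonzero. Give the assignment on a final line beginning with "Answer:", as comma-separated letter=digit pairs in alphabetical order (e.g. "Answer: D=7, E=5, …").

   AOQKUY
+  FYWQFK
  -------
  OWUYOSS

Step 1. [O] O is the leading digit of a 7-digit sum of two 6-digit numbers; the final carry is exactly 1. So O=1.
Step 2. [col 1: Y + K ≡ S (mod 10)] no forcing yet in column 1 (carry-in 0); K=5 is free and consistent — try it. So K=5.
Step 3. [col 1: Y + K ≡ S (mod 10)] several values work for Y in column 1 (Y + K ≡ S (mod 10), carry-in 0); try Y=9 ⇒ Y=9.
Step 4. [col 1: Y + K ≡ S (mod 10)] from column 1 (Y=9, K=5, carry-in 0, digits 1,5,9 already taken and all letters distinct): S must equal 4 ⇒ S=4.
Step 5. [col 2: U + F ≡ S (mod 10)] several values work for U in column 2 (U + F ≡ S (mod 10), carry-in 1); try U=0. So U=0.
Step 6. [col 2: U + F ≡ S (mod 10)] in column 2 we have U+F≡S with carry-in 1; given U=0, S=4 and digits 0,1,4,5,9 already taken and all letters distinct, that pins F to 3. So F=3.
Step 7. [col 3: K + Q ≡ O (mod 10)] column 3: given K=5, O=1, carry-in 0, and digits 0,1,3,4,5,9 already taken and all letters distinct, K+Q≡O (mod 10) forces Q=6, so Q=6.
Step 8. [col 4: Q + W ≡ Y (mod 10)] from column 4 (Q=6, Y=9, carry-in 1, digits 0,1,3,4,5,6,9 already taken and all letters distinct): W must equal 2 ⇒ W=2.
Step 9. [col 6: A + F ≡ W (mod 10)] in column 6 we have A+F≡W with carry-in 1; given F=3, W=2 and digits 0,1,2,3,4,5,6,9 already taken and all letters distinct, that pins A to 8. So A=8.

Answer: A=8, F=3, K=5, O=1, Q=6, S=4, U=0, W=2, Y=9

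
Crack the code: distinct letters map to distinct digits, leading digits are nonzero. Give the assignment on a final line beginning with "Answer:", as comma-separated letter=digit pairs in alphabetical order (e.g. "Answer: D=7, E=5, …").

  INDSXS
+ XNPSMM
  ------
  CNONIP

Step 1. [col 1: S + M ≡ P (mod 10)] no forcing yet in column 1 (carry-in 0); S=5 is free and consistent — try it. So S=5.
Step 2. [col 1: S + M ≡ P (mod 10)] no forcing yet in column 1 (carry-in 0); M=1 is free and consistent — try it. So M=1.
Step 3. [col 1: S + M ≡ P (mod 10)] column 1: given S=5, M=1, carry-in 0, and digits 1,5 already taken and all letters distinct, S+M≡P (mod 10) forces P=6. So P=6.
Step 4. [col 2: X + M ≡ I (mod 10)] several values work for X in column 2 (X + M ≡ I (mod 10), carry-in 0); try X=3. So X=3.
Step 5. [col 2: X + M ≡ I (mod 10)] column 2: given X=3, M=1, carry-in 0, and digits 1,3,5,6 already taken and all letters distinct, X+M≡I (mod 10) forces I=4 ⇒ I=4.
Step 6. [col 3: S + S ≡ N (mod 10)] column 3 reads S+S+carry(0)=N with S=5; with digits 1,3,4,5,6 already taken and all letters distinct, the only value for N is 0. So N=0.
Step 7. [col 4: D + P ≡ O (mod 10)] column 4: given P=6, carry-in 1, and digits 0,1,3,4,5,6 already taken and all letters distinct, D+P≡O (mod 10) forces O=9 ⇒ O=9.
Step 8. [col 4: D + P ≡ O (mod 10)] column 4: given P=6, O=9, carry-in 1, and digits 0,1,3,4,5,6,9 already taken and all letters distinct, D+P≡O (mod 10) forces D=2, so D=2.
Step 9. [col 6: I + X ≡ C (mod 10)] in column 6 we have I+X≡C with carry-in 0; given I=4, X=3 and digits 0,1,2,3,4,5,6,9 already taken and all letters distinct, that pins C to 7. So C=7.

Answer: C=7, D=2, I=4, M=1, N=0, O=9, P=6, S=5, X=3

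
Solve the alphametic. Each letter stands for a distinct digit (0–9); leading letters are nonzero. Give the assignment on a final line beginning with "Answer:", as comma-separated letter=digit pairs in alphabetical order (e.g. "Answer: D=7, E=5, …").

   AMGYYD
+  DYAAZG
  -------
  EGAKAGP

Step 1. [col 1: D + G ≡ P (mod 10)] column 1 (D + G ≡ P (mod 10), carry-in 0) doesn't pin G yet; pick G=5 and continue. So G=5.
Step 2. [E] adding two 6-digit numbers gives at most 6+1 digits, and here it does — E is that final carry and must be 1 ⇒ E=1.
Step 3. [col 1: D + G ≡ P (mod 10)] no forcing yet in column 1 (carry-in 0); P=3 is free and consistent — try it, so P=3.
Step 4. [col 1: D + G ≡ P (mod 10)] column 1: given G=5, P=3, carry-in 0, and digits 1,3,5 already taken and all letters distinct, D+G≡P (mod 10) forces D=8 ⇒ D=8.
Step 5. [col 2: Y + Z ≡ G (mod 10)] Z=4 is one option consistent with column 2 (Y + Z ≡ G (mod 10), carry-in 1) — take it ⇒ Z=4.
Step 6. [col 2: Y + Z ≡ G (mod 10)] from column 2 (Z=4, G=5, carry-in 1, digits 1,3,4,5,8 already taken and all letters distinct): Y must equal 0 ⇒ Y=0.
Step 7. [col 3: Y + A ≡ A (mod 10)] column 3 (Y + A ≡ A (mod 10), carry-in 0) doesn't pin A yet; pick A=7 and continue ⇒ A=7.
Step 8. [col 4: G + A ≡ K (mod 10)] from column 4 (G=5, A=7, carry-in 0, digits 0,1,3,4,5,7,8 already taken and all letters distinct): K must equal 2. So K=2.
Step 9. [col 5: M + Y ≡ A (mod 10)] column 5 reads M+Y+carry(1)=A with Y=0, A=7; with digits 0,1,2,3,4,5,7,8 already taken and all letters distinct, the only value for M is 6 ⇒ M=6.

Answer: A=7, D=8, E=1, G=5, K=2, M=6, P=3, Y=0, Z=4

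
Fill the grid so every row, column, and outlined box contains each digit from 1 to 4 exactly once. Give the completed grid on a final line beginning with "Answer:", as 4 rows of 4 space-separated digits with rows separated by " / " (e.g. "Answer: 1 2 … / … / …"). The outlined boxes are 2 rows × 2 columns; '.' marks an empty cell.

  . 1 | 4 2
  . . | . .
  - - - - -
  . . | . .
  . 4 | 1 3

Step 1. [r4c1∈{2}] r4c1's peers cover all but 2, so r4c1=2.
Step 2. [r1c1∈{3}] r1c1 is down to just 3, so r1c1=3.
Step 3. [r2c3∈{3}] r2c3 is down to just 3, so r2c3=3.
Step 4. [r3c4∈{4}] only 4 remains possible at r3c4 ⇒ r3c4=4.
Step 5. [r3c3∈{2}] nothing but 2 survives at r3c3 ⇒ r3c3=2.
Step 6. [r2c4∈{1}] r2c4 has the single candidate 1. So r2c4=1.
Step 7. [r3c1∈{1}] r3c1 has the single candidate 1, so r3c1=1.
Step 8. [r2c1∈{4}] nothing but 4 survives at r2c1 ⇒ r2c1=4.
Step 9. [r3c2∈{3}] r3c2 is down to just 3. So r3c2=3.
Step 10. [r2c2∈{2}] r2c2 is down to just 2 ⇒ r2c2=2.

Answer: 3 1 4 2 / 4 2 3 1 / 1 3 2 4 / 2 4 1 3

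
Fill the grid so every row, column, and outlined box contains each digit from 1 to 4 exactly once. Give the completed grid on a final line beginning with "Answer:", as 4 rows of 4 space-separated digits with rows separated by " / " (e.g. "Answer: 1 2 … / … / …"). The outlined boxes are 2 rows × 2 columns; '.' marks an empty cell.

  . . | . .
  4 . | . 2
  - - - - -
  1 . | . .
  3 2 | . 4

Step 1. [r1c4∈{1,3}] across col 4, 1 lands solely at r1c4, so r1c4=1.
Step 2. [r2c3∈{3}] r2c3 is down to just 3 ⇒ r2c3=3.
Step 3. [r1c2∈{3}] nothing but 3 survives at r1c2. So r1c2=3.
Step 4. [r1c3∈{4}] nothing but 4 survives at r1c3. So r1c3=4.
Step 5. [r3c2∈{4}] only 4 remains possible at r3c2. So r3c2=4.
Step 6. [r3c4∈{3}] r3c4 is down to just 3, so r3c4=3.
Step 7. [r2c2∈{1}] r2c2's peers cover all but 1 ⇒ r2c2=1.
Step 8. [r4c3∈{1}] r4c3's peers cover all but 1, so r4c3=1.
Step 9. [r1c1∈{2}] only 2 remains possible at r1c1. So r1c1=2.
Step 10. [r3c3∈{2}] r3c3's peers cover all but 2. So r3c3=2.

Answer: 2 3 4 1 / 4 1 3 2 / 1 4 2 3 / 3 2 1 4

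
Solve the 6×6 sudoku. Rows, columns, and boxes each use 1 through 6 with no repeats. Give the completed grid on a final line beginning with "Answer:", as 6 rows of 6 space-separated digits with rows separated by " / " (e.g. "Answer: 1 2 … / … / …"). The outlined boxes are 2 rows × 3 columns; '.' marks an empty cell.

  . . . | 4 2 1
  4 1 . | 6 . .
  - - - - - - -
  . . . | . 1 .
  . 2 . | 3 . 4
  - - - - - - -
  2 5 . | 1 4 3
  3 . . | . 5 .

Step 1. [r5c3∈{6}] only 6 remains possible at r5c3. So r5c3=6.
Step 2. [r3c4∈{2,5}] across col 4, 5 lands solely at r3c4. So r3c4=5.
Step 3. [r3c1∈{6}] r3c1 is down to just 6, so r3c1=6.
Step 4. [r1c1∈{5}] only 5 remains possible at r1c1. So r1c1=5.
Step 5. [r1c3∈{3}] only 3 remains possible at r1c3. So r1c3=3.
Step 6. [r6c3∈{1,4}] r6c3 is the only open cell in row 6 admitting 1, so r6c3=1.
Step 7. [r6c6∈{2,6}] r6c6 is the only open cell in row 6 admitting 6, so r6c6=6.
Step 8. [r6c2∈{4}] r6c2 has the single candidate 4, so r6c2=4.
Step 9. [r2c6∈{5}] r2c6 has the single candidate 5 ⇒ r2c6=5.
Step 10. [r2c5∈{3}] r2c5 is down to just 3, so r2c5=3.
Step 11. [r4c1∈{1}] r4c1 has the single candidate 1. So r4c1=1.
Step 12. [r2c3∈{2}] r2c3 is down to just 2 ⇒ r2c3=2.
Step 13. [r6c4∈{2}] r6c4 has the single candidate 2, so r6c4=2.
Step 14. [r3c6∈{2}] r3c6 is down to just 2, so r3c6=2.
Step 15. [r3c3∈{4}] r3c3's peers cover all but 4. So r3c3=4.
Step 16. [r3c2∈{3}] nothing but 3 survives at r3c2. So r3c2=3.
Step 17. [r4c3∈{5}] r4c3 has the single candidate 5. So r4c3=5.
Step 18. [r4c5∈{6}] r4c5 has the single candidate 6. So r4c5=6.
Step 19. [r1c2∈{6}] r1c2 is down to just 6. So r1c2=6.

Answer: 5 6 3 4 2 1 / 4 1 2 6 3 5 / 6 3 4 5 1 2 / 1 2 5 3 6 4 / 2 5 6 1 4 3 / 3 4 1 2 5 6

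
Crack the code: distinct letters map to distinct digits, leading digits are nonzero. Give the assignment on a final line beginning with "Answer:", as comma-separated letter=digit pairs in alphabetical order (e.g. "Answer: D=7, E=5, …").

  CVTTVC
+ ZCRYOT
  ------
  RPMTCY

Step 1. [col 1: C + T ≡ Y (mod 10)] column 1 (C + T ≡ Y (mod 10), carry-in 0) doesn't pin C yet; pick C=4 and continue ⇒ C=4.
Step 2. [col 1: C + T ≡ Y (mod 10)] several values work for Y in column 1 (C + T ≡ Y (mod 10), carry-in 0); try Y=9, so Y=9.
Step 3. [col 1: C + T ≡ Y (mod 10)] column 1 reads C+T+carry(0)=Y with C=4, Y=9; with digits 4,9 already taken and all letters distinct, the only value for T is 5, so T=5.
Step 4. [col 2: V + O ≡ C (mod 10)] O=8 is one option consistent with column 2 (V + O ≡ C (mod 10), carry-in 0) — take it. So O=8.
Step 5. [col 2: V + O ≡ C (mod 10)] from column 2 (O=8, C=4, carry-in 0, digits 4,5,8,9 already taken and all letters distinct): V must equal 6, so V=6.
Step 6. [col 4: T + R ≡ M (mod 10)] no forcing yet in column 4 (carry-in 1); R=7 is free and consistent — try it. So R=7.
Step 7. [col 4: T + R ≡ M (mod 10)] column 4 reads T+R+carry(1)=M with T=5, R=7; with digits 4,5,6,7,8,9 already taken and all letters distinct, the only value for M is 3. So M=3.
Step 8. [col 5: V + C ≡ P (mod 10)] in column 5 we have V+C≡P with carry-in 1; given V=6, C=4 and digits 3,4,5,6,7,8,9 already taken and all letters distinct, that pins P to 1 ⇒ P=1.
Step 9. [col 6: C + Z ≡ R (mod 10)] in column 6 we have C+Z≡R with carry-in 1; given C=4, R=7 and digits 1,3,4,5,6,7,8,9 already taken and all letters distinct, that pins Z to 2 ⇒ Z=2.

Answer: C=4, M=3, O=8, P=1, R=7, T=5, V=6, Y=9, Z=2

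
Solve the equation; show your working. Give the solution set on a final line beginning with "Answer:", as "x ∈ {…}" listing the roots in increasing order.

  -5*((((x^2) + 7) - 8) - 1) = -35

Step 1. [-5*((((x^2) + 7) - 8) - 1) = -35] divide by the outer -5 ⇒ div: (((x^2) + 7) - 8) - 1 = 7.
Step 2. [(((x^2) + 7) - 8) - 1 = 7] add 1: x sits inside (… - 1) ⇒ sub: ((x^2) + 7) - 8 = 8.
Step 3. [((x^2) + 7) - 8 = 8] add 8: x sits inside (… - 8) ⇒ sub: (x^2) + 7 = 16.
Step 4. [(x^2) + 7 = 16] subtract 7: x sits inside (… + 7), so sub: x^2 = 9.
Step 5. [x^2 = 9] LHS squared, RHS 9 ≥ 0: apply √ (±) ⇒ sqrt: x = 3 or -3.

Answer: x ∈ {-3, 3}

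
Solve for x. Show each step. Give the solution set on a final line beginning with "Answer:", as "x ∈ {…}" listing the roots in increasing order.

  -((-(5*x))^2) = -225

Step 1. [-((-(5*x))^2) = -225] LHS negated; negate both sides, so neg: (-(5*x))^2 = 225.
Step 2. [(-(5*x))^2 = 225] √ both sides: 225 ≥ 0 gives two branches. So sqrt: -(5*x) = 15 or -15.
Step 3. [-(5*x) = 15 or -15] LHS negated; negate both sides. So neg: 5*x = -15 or 15.
Step 4. [5*x = -15 or 15] 5·(inner) — divide through by 5 ⇒ div: x = -3 or 3.

Answer: x ∈ {-3, 3}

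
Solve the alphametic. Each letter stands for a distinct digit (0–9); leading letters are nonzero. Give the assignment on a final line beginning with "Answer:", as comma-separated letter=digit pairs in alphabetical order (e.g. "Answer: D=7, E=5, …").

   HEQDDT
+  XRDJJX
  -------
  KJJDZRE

Step 1. [col 1: T + X ≡ E (mod 10)] E=7 is one option consistent with column 1 (T + X ≡ E (mod 10), carry-in 0) — take it ⇒ E=7.
Step 2. [col 1: T + X ≡ E (mod 10)] column 1 (T + X ≡ E (mod 10), carry-in 0) doesn't pin T yet; pick T=9 and continue, so T=9.
Step 3. [col 1: T + X ≡ E (mod 10)] column 1: given T=9, E=7, carry-in 0, and digits 7,9 already taken and all letters distinct, T+X≡E (mod 10) forces X=8 ⇒ X=8.
Step 4. [col 2: D + J ≡ R (mod 10)] J=3 is one option consistent with column 2 (D + J ≡ R (mod 10), carry-in 1) — take it ⇒ J=3.
Step 5. [col 2: D + J ≡ R (mod 10)] column 2 (D + J ≡ R (mod 10), carry-in 1) doesn't pin D yet; pick D=2 and continue, so D=2.
Step 6. [col 2: D + J ≡ R (mod 10)] from column 2 (D=2, J=3, carry-in 1, digits 2,3,7,8,9 already taken and all letters distinct): R must equal 6. So R=6.
Step 7. [K] K is the leading digit of a 7-digit sum of two 6-digit numbers; the final carry is exactly 1 ⇒ K=1.
Step 8. [col 3: D + J ≡ Z (mod 10)] column 3 reads D+J+carry(0)=Z with D=2, J=3; with digits 1,2,3,6,7,8,9 already taken and all letters distinct, the only value for Z is 5 ⇒ Z=5.
Step 9. [col 4: Q + D ≡ D (mod 10)] in column 4 we have Q+D≡D with carry-in 0; given D=2 and digits 1,2,3,5,6,7,8,9 already taken and all letters distinct, that pins Q to 0 ⇒ Q=0.
Step 10. [col 6: H + X ≡ J (mod 10)] in column 6 we have H+X≡J with carry-in 1; given X=8, J=3 and digits 0,1,2,3,5,6,7,8,9 already taken and all letters distinct, that pins H to 4. So H=4.

Answer: D=2, E=7, H=4, J=3, K=1, Q=0, R=6, T=9, X=8, Z=5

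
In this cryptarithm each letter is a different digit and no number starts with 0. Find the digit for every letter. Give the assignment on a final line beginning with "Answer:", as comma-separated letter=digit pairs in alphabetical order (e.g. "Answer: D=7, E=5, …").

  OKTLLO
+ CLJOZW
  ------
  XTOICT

Step 1. [col 1: O + W ≡ T (mod 10)] several values work for W in column 1 (O + W ≡ T (mod 10), carry-in 0); try W=9 ⇒ W=9.
Step 2. [col 1: O + W ≡ T (mod 10)] T=2 is one option consistent with column 1 (O + W ≡ T (mod 10), carry-in 0) — take it. So T=2.
Step 3. [col 1: O + W ≡ T (mod 10)] column 1 reads O+W+carry(0)=T with W=9, T=2; with digits 2,9 already taken and all letters distinct, the only value for O is 3 ⇒ O=3.
Step 4. [col 2: L + Z ≡ C (mod 10)] no forcing yet in column 2 (carry-in 1); Z=6 is free and consistent — try it. So Z=6.
Step 5. [col 2: L + Z ≡ C (mod 10)] several values work for C in column 2 (L + Z ≡ C (mod 10), carry-in 1); try C=4, so C=4.
Step 6. [col 2: L + Z ≡ C (mod 10)] in column 2 we have L+Z≡C with carry-in 1; given Z=6, C=4 and digits 2,3,4,6,9 already taken and all letters distinct, that pins L to 7 ⇒ L=7.
Step 7. [col 3: L + O ≡ I (mod 10)] from column 3 (L=7, O=3, carry-in 1, digits 2,3,4,6,7,9 already taken and all letters distinct): I must equal 1 ⇒ I=1.
Step 8. [col 4: T + J ≡ O (mod 10)] column 4: given T=2, O=3, carry-in 1, and digits 1,2,3,4,6,7,9 already taken and all letters distinct, T+J≡O (mod 10) forces J=0. So J=0.
Step 9. [col 5: K + L ≡ T (mod 10)] from column 5 (L=7, T=2, carry-in 0, digits 0,1,2,3,4,6,7,9 already taken and all letters distinct): K must equal 5. So K=5.
Step 10. [col 6: O + C ≡ X (mod 10)] column 6 reads O+C+carry(1)=X with O=3, C=4; with digits 0,1,2,3,4,5,6,7,9 already taken and all letters distinct, the only value for X is 8, so X=8.

Answer: C=4, I=1, J=0, K=5, L=7, O=3, T=2, W=9, X=8, Z=6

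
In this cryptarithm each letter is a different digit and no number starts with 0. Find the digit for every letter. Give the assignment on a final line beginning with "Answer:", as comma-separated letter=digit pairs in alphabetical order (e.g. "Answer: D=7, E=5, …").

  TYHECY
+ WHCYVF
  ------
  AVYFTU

Step 1. [col 1: Y + F ≡ U (mod 10)] Y=1 is one option consistent with column 1 (Y + F ≡ U (mod 10), carry-in 0) — take it. So Y=1.
Step 2. [col 1: Y + F ≡ U (mod 10)] column 1 (Y + F ≡ U (mod 10), carry-in 0) doesn't pin U yet; pick U=0 and continue ⇒ U=0.
Step 3. [col 1: Y + F ≡ U (mod 10)] column 1 reads Y+F+carry(0)=U with Y=1, U=0; with digits 0,1 already taken and all letters distinct, the only value for F is 9, so F=9.
Step 4. [col 2: C + V ≡ T (mod 10)] column 2 (C + V ≡ T (mod 10), carry-in 1) doesn't pin V yet; pick V=5 and continue. So V=5.
Step 5. [col 2: C + V ≡ T (mod 10)] several values work for C in column 2 (C + V ≡ T (mod 10), carry-in 1); try C=8. So C=8.
Step 6. [col 2: C + V ≡ T (mod 10)] in column 2 we have C+V≡T with carry-in 1; given C=8, V=5 and digits 0,1,5,8,9 already taken and all letters distinct, that pins T to 4 ⇒ T=4.
Step 7. [col 3: E + Y ≡ F (mod 10)] column 3 reads E+Y+carry(1)=F with Y=1, F=9; with digits 0,1,4,5,8,9 already taken and all letters distinct, the only value for E is 7, so E=7.
Step 8. [col 4: H + C ≡ Y (mod 10)] from column 4 (C=8, Y=1, carry-in 0, digits 0,1,4,5,7,8,9 already taken and all letters distinct): H must equal 3, so H=3.
Step 9. [col 6: T + W ≡ A (mod 10)] in column 6 we have T+W≡A with carry-in 0; given T=4 and digits 0,1,3,4,5,7,8,9 already taken and all letters distinct, that pins A to 6 ⇒ A=6.
Step 10. [col 6: T + W ≡ A (mod 10)] column 6: given T=4, A=6, carry-in 0, and digits 0,1,3,4,5,6,7,8,9 already taken and all letters distinct, T+W≡A (mod 10) forces W=2. So W=2.

Answer: A=6, C=8, E=7, F=9, H=3, T=4, U=0, V=5, W=2, Y=1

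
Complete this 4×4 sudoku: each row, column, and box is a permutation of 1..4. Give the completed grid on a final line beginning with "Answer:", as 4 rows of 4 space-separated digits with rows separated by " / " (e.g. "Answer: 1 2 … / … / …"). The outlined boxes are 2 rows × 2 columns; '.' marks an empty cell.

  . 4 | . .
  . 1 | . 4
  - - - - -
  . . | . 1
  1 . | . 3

Step 1. [r4c2∈{2}] r4c2 is down to just 2 ⇒ r4c2=2.
Step 2. [r1c4∈{2}] r1c4 is down to just 2 ⇒ r1c4=2.
Step 3. [r1c1∈{3}] r1c1's peers cover all but 3 ⇒ r1c1=3.
Step 4. [r4c3∈{4}] only 4 remains possible at r4c3 ⇒ r4c3=4.
Step 5. [r3c1∈{4}] r3c1 is down to just 4. So r3c1=4.
Step 6. [r3c2∈{3}] r3c2 has the single candidate 3. So r3c2=3.
Step 7. [r2c3∈{3}] nothing but 3 survives at r2c3, so r2c3=3.
Step 8. [r1c3∈{1}] only 1 remains possible at r1c3 ⇒ r1c3=1.
Step 9. [r2c1∈{2}] nothing but 2 survives at r2c1 ⇒ r2c1=2.
Step 10. [r3c3∈{2}] nothing but 2 survives at r3c3 ⇒ r3c3=2.

Answer: 3 4 1 2 / 2 1 3 4 / 4 3 2 1 / 1 2 4 3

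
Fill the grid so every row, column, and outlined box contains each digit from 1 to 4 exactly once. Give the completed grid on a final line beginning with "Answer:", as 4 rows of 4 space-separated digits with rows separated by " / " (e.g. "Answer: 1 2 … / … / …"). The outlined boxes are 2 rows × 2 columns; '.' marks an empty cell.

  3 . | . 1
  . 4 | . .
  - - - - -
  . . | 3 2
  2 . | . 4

Step 1. [r3c2∈{1}] nothing but 1 survives at r3c2 ⇒ r3c2=1.
Step 2. [r1c3∈{2,4}] across row 1, 4 lands solely at r1c3, so r1c3=4.
Step 3. [r2c1∈{1}] r2c1 is down to just 1. So r2c1=1.
Step 4. [r1c2∈{2}] nothing but 2 survives at r1c2. So r1c2=2.
Step 5. [r2c4∈{3}] r2c4 has the single candidate 3. So r2c4=3.
Step 6. [r3c1∈{4}] r3c1 is down to just 4. So r3c1=4.
Step 7. [r4c3∈{1}] only 1 remains possible at r4c3. So r4c3=1.
Step 8. [r2c3∈{2}] r2c3 is down to just 2, so r2c3=2.
Step 9. [r4c2∈{3}] r4c2 has the single candidate 3. So r4c2=3.

Answer: 3 2 4 1 / 1 4 2 3 / 4 1 3 2 / 2 3 1 4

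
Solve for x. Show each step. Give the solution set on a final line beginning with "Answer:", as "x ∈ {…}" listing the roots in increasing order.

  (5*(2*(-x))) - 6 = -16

Step 1. [(5*(2*(-x))) - 6 = -16] add 6: x sits inside (… - 6), so sub: 5*(2*(-x)) = -10.
Step 2. [5*(2*(-x)) = -10] leading coefficient 5: divide by 5. So div: 2*(-x) = -2.
Step 3. [2*(-x) = -2] LHS = 2·(…); ÷2 both sides ⇒ div: -x = -1.
Step 4. [-x = -1] flip signs both sides, so neg: x = 1.

Answer: x ∈ {1}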